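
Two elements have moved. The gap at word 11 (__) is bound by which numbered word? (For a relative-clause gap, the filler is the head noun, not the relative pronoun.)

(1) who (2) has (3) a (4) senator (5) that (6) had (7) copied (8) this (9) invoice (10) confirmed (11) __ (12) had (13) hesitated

The marked gap is the subject of "hesitated".
Its filler is the fronted wh-phrase "who", at word 1.
(The other dependency links word 4 to a gap after word 5.)

1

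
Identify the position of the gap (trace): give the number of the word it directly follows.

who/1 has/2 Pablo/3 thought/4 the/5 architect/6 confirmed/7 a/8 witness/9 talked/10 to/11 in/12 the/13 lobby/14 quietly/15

The displaced element is "who" (word 1).
It is linked across 2 clause boundaries (Ø → Ø).
It functions as the object of the preposition "to" of "talked", so the gap sits immediately after word 11 ("to").
Base order: Pablo has thought the architect confirmed a witness talked to who in the lobby quietly.

11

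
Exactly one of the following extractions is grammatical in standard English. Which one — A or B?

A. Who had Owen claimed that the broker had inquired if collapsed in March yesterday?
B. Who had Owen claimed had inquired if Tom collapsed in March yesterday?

In A, the wh-phrase is extracted from inside a wh-island (introduced by "if"), which blocks movement.
In B, the extraction path crosses only that-complement boundaries, which are transparent.
So B is grammatical.

B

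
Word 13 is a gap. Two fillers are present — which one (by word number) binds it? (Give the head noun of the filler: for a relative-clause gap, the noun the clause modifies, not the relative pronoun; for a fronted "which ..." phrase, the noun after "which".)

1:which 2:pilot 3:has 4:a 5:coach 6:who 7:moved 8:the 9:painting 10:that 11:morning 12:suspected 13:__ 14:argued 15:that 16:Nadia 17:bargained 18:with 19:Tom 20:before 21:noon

The marked gap is the subject of "argued".
Its filler is the fronted wh-phrase "which pilot", at word 2.
(The other dependency links word 5 to a gap after word 6.)

2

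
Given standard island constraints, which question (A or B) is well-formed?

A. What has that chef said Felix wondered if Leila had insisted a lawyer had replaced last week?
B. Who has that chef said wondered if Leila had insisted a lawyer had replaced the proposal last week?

In A, the wh-phrase is extracted from inside a wh-island (introduced by "if"), which blocks movement.
In B, the extraction path crosses only that-complement boundaries, which are transparent.
So B is grammatical.

B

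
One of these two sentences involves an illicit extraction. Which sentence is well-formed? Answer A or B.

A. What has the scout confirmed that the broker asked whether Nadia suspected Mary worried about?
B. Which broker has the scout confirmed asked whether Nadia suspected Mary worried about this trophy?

B

In A, the wh-phrase is extracted from inside a wh-island (introduced by "whether"), which blocks movement.
In B, the extraction path crosses only that-complement boundaries, which are transparent.
So B is grammatical.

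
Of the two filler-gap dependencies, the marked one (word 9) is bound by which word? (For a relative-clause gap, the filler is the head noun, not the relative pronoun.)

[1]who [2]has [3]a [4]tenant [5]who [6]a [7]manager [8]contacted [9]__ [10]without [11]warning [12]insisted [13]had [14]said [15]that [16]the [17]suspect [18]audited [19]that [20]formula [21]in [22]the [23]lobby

The marked gap is inside the relative clause, the direct object of "contacted".
Its filler is the head noun "tenant" (via "who"), at word 4.
(The other dependency links word 1 to a gap after word 12.)

4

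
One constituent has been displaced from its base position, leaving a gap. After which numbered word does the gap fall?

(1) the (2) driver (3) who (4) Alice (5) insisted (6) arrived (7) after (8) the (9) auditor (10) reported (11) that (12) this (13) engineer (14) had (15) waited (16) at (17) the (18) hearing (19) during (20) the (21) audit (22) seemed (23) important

The displaced element is "the driver" (word 2).
It is linked across 1 clause boundary (Ø).
It functions as the subject of "arrived", so the gap sits immediately after word 5 ("insisted").
Base order: Alice insisted the driver arrived after the auditor reported that this engineer had waited at the hearing during the audit.

5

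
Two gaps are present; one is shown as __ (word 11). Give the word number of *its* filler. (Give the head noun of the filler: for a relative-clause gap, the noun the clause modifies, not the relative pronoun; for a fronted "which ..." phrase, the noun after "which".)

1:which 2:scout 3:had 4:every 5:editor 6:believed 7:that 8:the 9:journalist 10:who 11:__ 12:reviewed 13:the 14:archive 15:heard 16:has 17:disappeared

9

The marked gap is inside the relative clause, the subject of "reviewed".
Its filler is the head noun "journalist" (via "who"), at word 9.
(The other dependency links word 2 to a gap after word 15.)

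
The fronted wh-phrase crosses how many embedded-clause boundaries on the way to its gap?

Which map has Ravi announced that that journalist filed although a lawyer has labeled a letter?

1

"which map" is extracted from the object of "filed".
Boundaries crossed, outermost first: [that] — 1 in total.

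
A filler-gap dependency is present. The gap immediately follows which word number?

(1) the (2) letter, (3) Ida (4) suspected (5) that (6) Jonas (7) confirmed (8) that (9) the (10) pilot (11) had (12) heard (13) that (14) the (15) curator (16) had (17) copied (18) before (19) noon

17

The displaced element is "the letter" (word 2).
It is linked across 3 clause boundaries (that → that → that).
It functions as the direct object of "copied", so the gap sits immediately after word 17 ("copied").
Base order: Ida suspected that Jonas confirmed that the pilot had heard that the curator had copied the letter before noon.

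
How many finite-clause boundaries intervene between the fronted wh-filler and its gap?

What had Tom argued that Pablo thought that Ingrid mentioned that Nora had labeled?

3

"what" is extracted from the object of "labeled".
Boundaries crossed, outermost first: [that], [that], [that] — 3 in total.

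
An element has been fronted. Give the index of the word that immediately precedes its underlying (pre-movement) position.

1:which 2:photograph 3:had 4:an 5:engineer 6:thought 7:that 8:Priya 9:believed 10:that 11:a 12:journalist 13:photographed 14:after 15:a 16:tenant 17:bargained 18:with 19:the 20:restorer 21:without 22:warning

13

The displaced element is "which photograph" (word 2).
It is linked across 2 clause boundaries (that → that).
It functions as the direct object of "photographed", so the gap sits immediately after word 13 ("photographed").
Base order: An engineer had thought that Priya believed that a journalist photographed which photograph after a tenant bargained with the restorer without warning.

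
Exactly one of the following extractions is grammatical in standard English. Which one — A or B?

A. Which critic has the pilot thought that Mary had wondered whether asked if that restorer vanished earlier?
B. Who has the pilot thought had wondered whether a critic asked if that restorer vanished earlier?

In A, the wh-phrase is extracted from inside a wh-island (introduced by "whether"), which blocks movement.
In B, the extraction path crosses only that-complement boundaries, which are transparent.
So B is grammatical.

B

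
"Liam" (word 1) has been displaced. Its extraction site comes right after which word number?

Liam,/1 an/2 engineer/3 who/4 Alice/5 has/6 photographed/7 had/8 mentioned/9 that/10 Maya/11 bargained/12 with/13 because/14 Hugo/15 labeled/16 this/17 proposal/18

The displaced element is "Liam" (word 1).
It is linked across 1 clause boundary (that).
It functions as the object of the preposition "with" of "bargained", so the gap sits immediately after word 13 ("with").
Base order: An engineer who Alice has photographed had mentioned that Maya bargained with Liam because Hugo labeled this proposal.

13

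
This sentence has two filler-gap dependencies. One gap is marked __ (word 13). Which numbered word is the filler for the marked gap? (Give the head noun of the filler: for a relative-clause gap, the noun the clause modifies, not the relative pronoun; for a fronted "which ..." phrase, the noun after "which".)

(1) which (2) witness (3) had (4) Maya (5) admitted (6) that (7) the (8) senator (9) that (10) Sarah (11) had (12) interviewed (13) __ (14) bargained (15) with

8

The marked gap is inside the relative clause, the direct object of "interviewed".
Its filler is the head noun "senator" (via "that"), at word 8.
(The other dependency links word 2 to a gap after word 15.)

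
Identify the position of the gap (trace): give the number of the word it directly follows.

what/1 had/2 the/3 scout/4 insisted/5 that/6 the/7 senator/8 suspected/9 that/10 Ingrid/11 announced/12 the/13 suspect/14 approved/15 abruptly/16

15

The displaced element is "what" (word 1).
It is linked across 3 clause boundaries (that → that → Ø).
It functions as the direct object of "approved", so the gap sits immediately after word 15 ("approved").
Base order: The scout had insisted that the senator suspected that Ingrid announced the suspect approved what abruptly.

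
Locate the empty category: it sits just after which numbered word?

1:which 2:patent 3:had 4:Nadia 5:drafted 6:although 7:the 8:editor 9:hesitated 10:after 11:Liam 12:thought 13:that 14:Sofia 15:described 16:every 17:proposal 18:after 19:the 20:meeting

The displaced element is "which patent" (word 2).
It functions as the direct object of "drafted", so the gap sits immediately after word 5 ("drafted").
Base order: Nadia had drafted which patent although the editor hesitated after Liam thought that Sofia described every proposal after the meeting.

5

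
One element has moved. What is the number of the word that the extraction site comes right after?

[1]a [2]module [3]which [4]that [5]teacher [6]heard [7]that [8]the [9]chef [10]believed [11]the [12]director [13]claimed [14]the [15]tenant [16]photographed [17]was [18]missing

The displaced element is "a module" (word 2).
It is linked across 3 clause boundaries (that → Ø → Ø).
It functions as the direct object of "photographed", so the gap sits immediately after word 16 ("photographed").
Base order: That teacher heard that the chef believed the director claimed the tenant photographed a module.

16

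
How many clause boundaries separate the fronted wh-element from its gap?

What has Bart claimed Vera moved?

"what" is extracted from the object of "moved".
Boundaries crossed, outermost first: [Ø] — 1 in total.

1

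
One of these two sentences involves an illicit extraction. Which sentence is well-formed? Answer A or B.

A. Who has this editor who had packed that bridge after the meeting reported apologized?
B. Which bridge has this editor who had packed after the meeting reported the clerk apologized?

In B, the wh-phrase is extracted from inside a complex-NP island (relative clause) (introduced by "who"), which blocks movement.
In A, the extraction path crosses only that-complement boundaries, which are transparent.
So A is grammatical.

A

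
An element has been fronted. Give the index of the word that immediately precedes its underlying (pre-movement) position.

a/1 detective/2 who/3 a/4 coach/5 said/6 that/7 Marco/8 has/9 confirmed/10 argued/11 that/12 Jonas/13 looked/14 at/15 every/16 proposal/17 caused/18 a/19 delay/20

The displaced element is "a detective" (word 2).
It is linked across 2 clause boundaries (that → Ø).
It functions as the subject of "argued", so the gap sits immediately after word 10 ("confirmed").
Base order: A coach said that Marco has confirmed that a detective argued that Jonas looked at every proposal.

10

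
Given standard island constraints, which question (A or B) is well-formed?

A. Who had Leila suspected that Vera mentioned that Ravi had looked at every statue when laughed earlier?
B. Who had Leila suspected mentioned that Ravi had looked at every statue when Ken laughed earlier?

In A, the wh-phrase is extracted from inside an adjunct island (introduced by "when"), which blocks movement.
In B, the extraction path crosses only that-complement boundaries, which are transparent.
So B is grammatical.

B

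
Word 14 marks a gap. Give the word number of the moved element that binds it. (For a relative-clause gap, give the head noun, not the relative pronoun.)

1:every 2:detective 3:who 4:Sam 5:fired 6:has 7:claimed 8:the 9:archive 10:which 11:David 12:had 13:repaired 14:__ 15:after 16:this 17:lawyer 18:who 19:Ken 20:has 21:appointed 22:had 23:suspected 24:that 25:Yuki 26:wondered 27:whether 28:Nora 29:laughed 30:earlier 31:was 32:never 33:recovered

The gap at 14 is the object of "repaired", inside a relative clause.
The relative pronoun is "which" (word 10); it is bound by the head noun immediately before it.
Its filler is the head noun "archive", at word 9.

9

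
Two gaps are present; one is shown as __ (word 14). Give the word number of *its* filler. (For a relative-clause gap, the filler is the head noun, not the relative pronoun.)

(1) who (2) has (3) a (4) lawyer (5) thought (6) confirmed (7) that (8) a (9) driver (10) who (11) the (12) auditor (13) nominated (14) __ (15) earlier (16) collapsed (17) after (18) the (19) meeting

9

The marked gap is inside the relative clause, the direct object of "nominated".
Its filler is the head noun "driver" (via "who"), at word 9.
(The other dependency links word 1 to a gap after word 5.)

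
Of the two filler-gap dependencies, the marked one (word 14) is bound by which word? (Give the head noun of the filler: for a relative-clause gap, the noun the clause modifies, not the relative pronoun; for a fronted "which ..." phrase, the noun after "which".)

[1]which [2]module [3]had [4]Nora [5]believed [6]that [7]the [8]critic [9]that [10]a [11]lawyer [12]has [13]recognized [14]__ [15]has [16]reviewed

8

The marked gap is inside the relative clause, the direct object of "recognized".
Its filler is the head noun "critic" (via "that"), at word 8.
(The other dependency links word 2 to a gap after word 16.)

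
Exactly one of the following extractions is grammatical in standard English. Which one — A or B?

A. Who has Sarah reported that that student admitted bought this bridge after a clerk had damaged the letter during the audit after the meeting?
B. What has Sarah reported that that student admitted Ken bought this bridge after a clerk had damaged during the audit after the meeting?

In B, the wh-phrase is extracted from inside an adjunct island (introduced by "after"), which blocks movement.
In A, the extraction path crosses only that-complement boundaries, which are transparent.
So A is grammatical.

A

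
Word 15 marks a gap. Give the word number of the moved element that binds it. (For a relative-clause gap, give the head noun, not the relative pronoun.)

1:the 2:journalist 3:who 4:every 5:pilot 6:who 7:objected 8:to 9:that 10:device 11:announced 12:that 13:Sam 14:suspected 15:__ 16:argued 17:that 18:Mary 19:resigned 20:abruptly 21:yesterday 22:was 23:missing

The gap at 15 is the subject of "argued", inside a relative clause.
The relative pronoun is "who" (word 3); it is bound by the head noun immediately before it.
Its filler is the head noun "journalist", at word 2.

2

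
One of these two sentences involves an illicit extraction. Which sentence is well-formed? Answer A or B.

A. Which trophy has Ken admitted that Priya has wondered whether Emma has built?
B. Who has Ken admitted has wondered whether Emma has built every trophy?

In A, the wh-phrase is extracted from inside a wh-island (introduced by "whether"), which blocks movement.
In B, the extraction path crosses only that-complement boundaries, which are transparent.
So B is grammatical.

B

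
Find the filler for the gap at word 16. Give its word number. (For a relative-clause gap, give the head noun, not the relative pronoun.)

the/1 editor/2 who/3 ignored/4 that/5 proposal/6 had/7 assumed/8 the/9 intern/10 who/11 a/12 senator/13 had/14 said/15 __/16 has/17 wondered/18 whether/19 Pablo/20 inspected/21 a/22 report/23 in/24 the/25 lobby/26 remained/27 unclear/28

10

The gap at 16 is the subject of "wondered", inside a relative clause.
The relative pronoun is "who" (word 11); it is bound by the head noun immediately before it.
Its filler is the head noun "intern", at word 10.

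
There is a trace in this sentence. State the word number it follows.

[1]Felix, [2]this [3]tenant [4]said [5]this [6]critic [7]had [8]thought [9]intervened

8

The displaced element is "Felix" (word 1).
It is linked across 2 clause boundaries (Ø → Ø).
It functions as the subject of "intervened", so the gap sits immediately after word 8 ("thought").
Base order: This tenant said this critic had thought Felix intervened.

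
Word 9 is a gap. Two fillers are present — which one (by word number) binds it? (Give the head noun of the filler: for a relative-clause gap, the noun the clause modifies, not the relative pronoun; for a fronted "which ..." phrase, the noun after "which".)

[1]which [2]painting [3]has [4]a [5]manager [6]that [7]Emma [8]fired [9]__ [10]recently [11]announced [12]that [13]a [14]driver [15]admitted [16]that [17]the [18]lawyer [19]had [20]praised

5

The marked gap is inside the relative clause, the direct object of "fired".
Its filler is the head noun "manager" (via "that"), at word 5.
(The other dependency links word 2 to a gap after word 20.)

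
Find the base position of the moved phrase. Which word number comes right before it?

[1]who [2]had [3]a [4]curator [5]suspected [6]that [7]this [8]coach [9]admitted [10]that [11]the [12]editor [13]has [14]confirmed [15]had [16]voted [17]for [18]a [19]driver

14

The displaced element is "who" (word 1).
It is linked across 3 clause boundaries (that → that → Ø).
It functions as the subject of "voted", so the gap sits immediately after word 14 ("confirmed").
Base order: A curator had suspected that this coach admitted that the editor has confirmed that who had voted for a driver.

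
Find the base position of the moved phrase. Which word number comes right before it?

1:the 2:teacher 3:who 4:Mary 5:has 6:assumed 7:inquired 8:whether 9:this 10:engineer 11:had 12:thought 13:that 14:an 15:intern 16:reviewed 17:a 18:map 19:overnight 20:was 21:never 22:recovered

The displaced element is "the teacher" (word 2).
It is linked across 1 clause boundary (Ø).
It functions as the subject of "inquired", so the gap sits immediately after word 6 ("assumed").
Base order: Mary has assumed that the teacher inquired whether this engineer had thought that an intern reviewed a map overnight.

6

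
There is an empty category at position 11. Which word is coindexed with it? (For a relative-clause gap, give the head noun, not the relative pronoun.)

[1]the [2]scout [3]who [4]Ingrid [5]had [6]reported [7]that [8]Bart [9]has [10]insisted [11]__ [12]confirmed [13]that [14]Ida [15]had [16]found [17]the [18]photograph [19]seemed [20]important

The gap at 11 is the subject of "confirmed", inside a relative clause.
The relative pronoun is "who" (word 3); it is bound by the head noun immediately before it.
Its filler is the head noun "scout", at word 2.

2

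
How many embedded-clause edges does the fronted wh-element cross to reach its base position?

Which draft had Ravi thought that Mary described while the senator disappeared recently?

"which draft" is extracted from the object of "described".
Boundaries crossed, outermost first: [that] — 1 in total.

1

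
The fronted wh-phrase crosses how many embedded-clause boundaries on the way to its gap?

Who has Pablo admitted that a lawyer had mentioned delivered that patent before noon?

2

"who" is extracted from the subject of "delivered".
Boundaries crossed, outermost first: [that], [Ø] — 2 in total.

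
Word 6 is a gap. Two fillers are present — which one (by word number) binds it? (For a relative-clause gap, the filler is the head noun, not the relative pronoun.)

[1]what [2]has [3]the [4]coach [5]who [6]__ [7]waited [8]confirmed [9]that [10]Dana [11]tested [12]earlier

4

The marked gap is inside the relative clause, the subject of "waited".
Its filler is the head noun "coach" (via "who"), at word 4.
(The other dependency links word 1 to a gap after word 11.)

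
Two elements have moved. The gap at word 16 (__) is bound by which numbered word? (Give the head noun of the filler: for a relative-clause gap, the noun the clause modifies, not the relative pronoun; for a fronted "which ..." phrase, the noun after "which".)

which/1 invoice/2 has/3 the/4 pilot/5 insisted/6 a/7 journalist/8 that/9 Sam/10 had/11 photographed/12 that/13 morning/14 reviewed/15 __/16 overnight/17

2

The marked gap is the direct object of "reviewed".
Its filler is the fronted wh-phrase "which invoice", at word 2.
(The other dependency links word 8 to a gap after word 12.)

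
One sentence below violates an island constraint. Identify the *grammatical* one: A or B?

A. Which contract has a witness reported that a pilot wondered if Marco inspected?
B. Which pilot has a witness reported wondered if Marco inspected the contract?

In A, the wh-phrase is extracted from inside a wh-island (introduced by "if"), which blocks movement.
In B, the extraction path crosses only that-complement boundaries, which are transparent.
So B is grammatical.

B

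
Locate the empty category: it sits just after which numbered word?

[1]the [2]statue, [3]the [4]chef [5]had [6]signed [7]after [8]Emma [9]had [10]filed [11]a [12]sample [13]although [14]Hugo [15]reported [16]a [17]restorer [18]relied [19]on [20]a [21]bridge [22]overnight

6

The displaced element is "the statue" (word 2).
It functions as the direct object of "signed", so the gap sits immediately after word 6 ("signed").
Base order: The chef had signed the statue after Emma had filed a sample although Hugo reported a restorer relied on a bridge overnight.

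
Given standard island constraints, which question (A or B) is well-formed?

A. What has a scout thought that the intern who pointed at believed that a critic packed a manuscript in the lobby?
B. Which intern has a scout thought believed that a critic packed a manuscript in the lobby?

In A, the wh-phrase is extracted from inside a complex-NP island (relative clause) (introduced by "who"), which blocks movement.
In B, the extraction path crosses only that-complement boundaries, which are transparent.
So B is grammatical.

B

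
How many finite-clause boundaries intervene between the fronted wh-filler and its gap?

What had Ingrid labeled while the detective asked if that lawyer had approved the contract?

0

"what" originates inside the matrix clause — no clause boundary is crossed.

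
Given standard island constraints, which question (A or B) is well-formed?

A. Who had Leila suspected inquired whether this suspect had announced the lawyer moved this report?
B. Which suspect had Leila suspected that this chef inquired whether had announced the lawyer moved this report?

In B, the wh-phrase is extracted from inside a wh-island (introduced by "whether"), which blocks movement.
In A, the extraction path crosses only that-complement boundaries, which are transparent.
So A is grammatical.

A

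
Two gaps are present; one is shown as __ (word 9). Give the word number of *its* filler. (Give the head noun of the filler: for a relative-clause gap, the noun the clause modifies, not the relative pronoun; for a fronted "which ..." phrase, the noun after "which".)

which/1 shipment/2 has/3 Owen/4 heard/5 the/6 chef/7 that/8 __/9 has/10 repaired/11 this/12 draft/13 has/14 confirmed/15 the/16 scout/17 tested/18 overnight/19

7

The marked gap is inside the relative clause, the subject of "repaired".
Its filler is the head noun "chef" (via "that"), at word 7.
(The other dependency links word 2 to a gap after word 18.)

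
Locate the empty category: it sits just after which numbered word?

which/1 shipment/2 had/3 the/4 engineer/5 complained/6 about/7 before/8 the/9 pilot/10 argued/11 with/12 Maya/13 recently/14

7

The displaced element is "which shipment" (word 2).
It functions as the object of the preposition "about" of "complained", so the gap sits immediately after word 7 ("about").
Base order: The engineer had complained about which shipment before the pilot argued with Maya recently.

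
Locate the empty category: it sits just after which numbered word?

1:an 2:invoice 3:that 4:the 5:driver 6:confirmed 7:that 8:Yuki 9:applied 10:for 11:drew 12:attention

The displaced element is "an invoice" (word 2).
It is linked across 1 clause boundary (that).
It functions as the object of the preposition "for" of "applied", so the gap sits immediately after word 10 ("for").
Base order: The driver confirmed that Yuki applied for an invoice.

10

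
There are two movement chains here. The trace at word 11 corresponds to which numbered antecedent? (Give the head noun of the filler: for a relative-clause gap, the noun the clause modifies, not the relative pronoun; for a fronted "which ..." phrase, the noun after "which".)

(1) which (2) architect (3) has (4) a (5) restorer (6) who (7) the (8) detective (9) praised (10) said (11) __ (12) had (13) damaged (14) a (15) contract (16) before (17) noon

2

The marked gap is the subject of "damaged".
Its filler is the fronted wh-phrase "which architect", at word 2.
(The other dependency links word 5 to a gap after word 9.)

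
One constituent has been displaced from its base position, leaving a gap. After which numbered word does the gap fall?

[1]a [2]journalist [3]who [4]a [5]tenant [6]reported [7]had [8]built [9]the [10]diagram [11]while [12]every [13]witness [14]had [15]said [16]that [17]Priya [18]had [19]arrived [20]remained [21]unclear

The displaced element is "a journalist" (word 2).
It is linked across 1 clause boundary (Ø).
It functions as the subject of "built", so the gap sits immediately after word 6 ("reported").
Base order: A tenant reported that a journalist had built the diagram while every witness had said that Priya had arrived.

6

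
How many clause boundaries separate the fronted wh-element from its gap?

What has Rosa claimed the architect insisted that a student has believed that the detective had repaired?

3

"what" is extracted from the object of "repaired".
Boundaries crossed, outermost first: [Ø], [that], [that] — 3 in total.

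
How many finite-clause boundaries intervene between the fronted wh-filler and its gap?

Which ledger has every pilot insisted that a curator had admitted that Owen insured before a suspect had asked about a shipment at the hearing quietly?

"which ledger" is extracted from the object of "insured".
Boundaries crossed, outermost first: [that], [that] — 2 in total.

2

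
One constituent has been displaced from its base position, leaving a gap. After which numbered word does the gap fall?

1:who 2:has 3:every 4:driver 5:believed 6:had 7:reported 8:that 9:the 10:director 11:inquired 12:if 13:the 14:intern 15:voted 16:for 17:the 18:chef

5

The displaced element is "who" (word 1).
It is linked across 1 clause boundary (Ø).
It functions as the subject of "reported", so the gap sits immediately after word 5 ("believed").
Base order: Every driver has believed that who had reported that the director inquired if the intern voted for the chef.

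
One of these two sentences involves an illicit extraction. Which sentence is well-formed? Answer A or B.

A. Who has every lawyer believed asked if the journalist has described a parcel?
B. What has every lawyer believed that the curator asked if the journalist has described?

A

In B, the wh-phrase is extracted from inside a wh-island (introduced by "if"), which blocks movement.
In A, the extraction path crosses only that-complement boundaries, which are transparent.
So A is grammatical.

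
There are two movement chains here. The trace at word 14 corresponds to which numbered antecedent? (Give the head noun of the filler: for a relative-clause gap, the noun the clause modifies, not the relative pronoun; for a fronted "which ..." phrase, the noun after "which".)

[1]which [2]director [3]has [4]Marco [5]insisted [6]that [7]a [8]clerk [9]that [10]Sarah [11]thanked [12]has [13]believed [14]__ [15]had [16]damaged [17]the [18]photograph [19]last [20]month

The marked gap is the subject of "damaged".
Its filler is the fronted wh-phrase "which director", at word 2.
(The other dependency links word 8 to a gap after word 11.)

2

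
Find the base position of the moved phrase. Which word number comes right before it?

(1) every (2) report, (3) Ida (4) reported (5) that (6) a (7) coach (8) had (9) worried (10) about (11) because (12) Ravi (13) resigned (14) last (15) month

10

The displaced element is "every report" (word 2).
It is linked across 1 clause boundary (that).
It functions as the object of the preposition "about" of "worried", so the gap sits immediately after word 10 ("about").
Base order: Ida reported that a coach had worried about every report because Ravi resigned last month.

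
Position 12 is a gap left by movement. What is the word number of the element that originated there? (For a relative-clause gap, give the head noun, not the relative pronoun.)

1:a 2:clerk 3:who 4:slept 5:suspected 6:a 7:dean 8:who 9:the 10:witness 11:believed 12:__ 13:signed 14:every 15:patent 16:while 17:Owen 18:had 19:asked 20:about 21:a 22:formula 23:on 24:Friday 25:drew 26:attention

7

The gap at 12 is the subject of "signed", inside a relative clause.
The relative pronoun is "who" (word 8); it is bound by the head noun immediately before it.
Its filler is the head noun "dean", at word 7.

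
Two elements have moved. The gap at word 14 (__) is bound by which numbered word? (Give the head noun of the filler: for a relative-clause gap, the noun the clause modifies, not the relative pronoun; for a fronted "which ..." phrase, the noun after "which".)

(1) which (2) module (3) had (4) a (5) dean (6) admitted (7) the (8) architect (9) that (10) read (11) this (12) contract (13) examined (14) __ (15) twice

2

The marked gap is the direct object of "examined".
Its filler is the fronted wh-phrase "which module", at word 2.
(The other dependency links word 8 to a gap after word 9.)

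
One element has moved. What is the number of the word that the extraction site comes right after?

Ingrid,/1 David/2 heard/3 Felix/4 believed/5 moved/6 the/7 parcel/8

The displaced element is "Ingrid" (word 1).
It is linked across 2 clause boundaries (Ø → Ø).
It functions as the subject of "moved", so the gap sits immediately after word 5 ("believed").
Base order: David heard Felix believed that Ingrid moved the parcel.

5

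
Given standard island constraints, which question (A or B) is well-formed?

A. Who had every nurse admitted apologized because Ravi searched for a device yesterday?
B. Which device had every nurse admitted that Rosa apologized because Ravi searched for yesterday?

In B, the wh-phrase is extracted from inside an adjunct island (introduced by "because"), which blocks movement.
In A, the extraction path crosses only that-complement boundaries, which are transparent.
So A is grammatical.

A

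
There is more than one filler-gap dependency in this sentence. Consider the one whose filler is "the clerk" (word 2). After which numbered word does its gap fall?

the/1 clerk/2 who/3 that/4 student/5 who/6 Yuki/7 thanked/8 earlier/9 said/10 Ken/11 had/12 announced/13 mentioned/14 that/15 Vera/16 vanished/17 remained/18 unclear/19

13

The displaced element is "the clerk" (word 2).
It is linked across 2 clause boundaries (Ø → Ø).
It functions as the subject of "mentioned", so the gap sits immediately after word 13 ("announced").
Base order: That student who Yuki thanked earlier said Ken had announced that the clerk mentioned that Vera vanished.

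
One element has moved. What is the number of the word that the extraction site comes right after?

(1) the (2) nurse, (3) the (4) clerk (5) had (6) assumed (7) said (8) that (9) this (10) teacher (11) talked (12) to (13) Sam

The displaced element is "the nurse" (word 2).
It is linked across 1 clause boundary (Ø).
It functions as the subject of "said", so the gap sits immediately after word 6 ("assumed").
Base order: The clerk had assumed that the nurse said that this teacher talked to Sam.

6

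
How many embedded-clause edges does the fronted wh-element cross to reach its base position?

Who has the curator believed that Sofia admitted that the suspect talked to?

"who" is extracted from the PP object of "talked".
Boundaries crossed, outermost first: [that], [that] — 2 in total.

2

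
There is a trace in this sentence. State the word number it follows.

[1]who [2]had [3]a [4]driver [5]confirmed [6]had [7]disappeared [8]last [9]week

5

The displaced element is "who" (word 1).
It is linked across 1 clause boundary (Ø).
It functions as the subject of "disappeared", so the gap sits immediately after word 5 ("confirmed").
Base order: A driver had confirmed who had disappeared last week.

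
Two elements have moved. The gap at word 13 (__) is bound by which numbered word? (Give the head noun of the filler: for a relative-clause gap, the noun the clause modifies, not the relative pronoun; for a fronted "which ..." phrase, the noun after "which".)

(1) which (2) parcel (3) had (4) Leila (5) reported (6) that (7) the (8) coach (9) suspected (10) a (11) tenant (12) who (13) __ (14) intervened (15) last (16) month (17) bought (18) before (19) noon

The marked gap is inside the relative clause, the subject of "intervened".
Its filler is the head noun "tenant" (via "who"), at word 11.
(The other dependency links word 2 to a gap after word 17.)

11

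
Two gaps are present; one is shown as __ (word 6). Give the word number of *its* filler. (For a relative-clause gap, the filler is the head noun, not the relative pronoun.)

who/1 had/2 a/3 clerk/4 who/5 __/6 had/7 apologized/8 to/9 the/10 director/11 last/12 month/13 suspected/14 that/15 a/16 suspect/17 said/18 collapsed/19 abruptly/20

4

The marked gap is inside the relative clause, the subject of "apologized".
Its filler is the head noun "clerk" (via "who"), at word 4.
(The other dependency links word 1 to a gap after word 18.)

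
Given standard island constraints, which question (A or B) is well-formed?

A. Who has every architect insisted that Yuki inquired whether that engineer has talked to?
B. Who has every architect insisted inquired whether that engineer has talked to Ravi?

In A, the wh-phrase is extracted from inside a wh-island (introduced by "whether"), which blocks movement.
In B, the extraction path crosses only that-complement boundaries, which are transparent.
So B is grammatical.

B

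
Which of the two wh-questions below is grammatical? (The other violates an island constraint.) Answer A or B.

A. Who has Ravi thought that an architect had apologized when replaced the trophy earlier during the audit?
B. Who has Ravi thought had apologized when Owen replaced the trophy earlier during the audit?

B

In A, the wh-phrase is extracted from inside an adjunct island (introduced by "when"), which blocks movement.
In B, the extraction path crosses only that-complement boundaries, which are transparent.
So B is grammatical.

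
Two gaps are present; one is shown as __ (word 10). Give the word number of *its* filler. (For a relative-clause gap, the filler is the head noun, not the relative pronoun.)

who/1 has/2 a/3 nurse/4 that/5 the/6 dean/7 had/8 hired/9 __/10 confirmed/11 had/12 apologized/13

The marked gap is inside the relative clause, the direct object of "hired".
Its filler is the head noun "nurse" (via "that"), at word 4.
(The other dependency links word 1 to a gap after word 11.)

4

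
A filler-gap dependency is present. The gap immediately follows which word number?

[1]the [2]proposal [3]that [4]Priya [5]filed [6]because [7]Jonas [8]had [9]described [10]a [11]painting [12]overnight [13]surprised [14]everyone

5

The displaced element is "the proposal" (word 2).
It functions as the direct object of "filed", so the gap sits immediately after word 5 ("filed").
Base order: Priya filed the proposal because Jonas had described a painting overnight.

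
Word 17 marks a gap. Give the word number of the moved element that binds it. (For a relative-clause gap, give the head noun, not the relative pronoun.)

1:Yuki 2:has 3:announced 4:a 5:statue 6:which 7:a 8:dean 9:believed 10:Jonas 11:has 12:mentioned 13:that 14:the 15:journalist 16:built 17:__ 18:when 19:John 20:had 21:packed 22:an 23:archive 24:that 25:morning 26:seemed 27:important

5

The gap at 17 is the object of "built", inside a relative clause.
The relative pronoun is "which" (word 6); it is bound by the head noun immediately before it.
Its filler is the head noun "statue", at word 5.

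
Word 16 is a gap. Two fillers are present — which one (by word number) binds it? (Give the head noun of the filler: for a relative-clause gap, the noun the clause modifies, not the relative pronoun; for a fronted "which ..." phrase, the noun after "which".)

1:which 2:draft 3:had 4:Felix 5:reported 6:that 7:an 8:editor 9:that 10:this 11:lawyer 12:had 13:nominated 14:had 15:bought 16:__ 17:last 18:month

2

The marked gap is the direct object of "bought".
Its filler is the fronted wh-phrase "which draft", at word 2.
(The other dependency links word 8 to a gap after word 13.)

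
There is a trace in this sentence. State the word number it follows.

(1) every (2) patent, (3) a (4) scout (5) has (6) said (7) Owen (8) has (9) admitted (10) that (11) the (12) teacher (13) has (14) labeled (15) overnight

14

The displaced element is "every patent" (word 2).
It is linked across 2 clause boundaries (Ø → that).
It functions as the direct object of "labeled", so the gap sits immediately after word 14 ("labeled").
Base order: A scout has said Owen has admitted that the teacher has labeled every patent overnight.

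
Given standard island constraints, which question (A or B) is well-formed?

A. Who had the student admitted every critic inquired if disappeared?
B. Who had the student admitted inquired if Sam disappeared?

In A, the wh-phrase is extracted from inside a wh-island (introduced by "if"), which blocks movement.
In B, the extraction path crosses only that-complement boundaries, which are transparent.
So B is grammatical.

B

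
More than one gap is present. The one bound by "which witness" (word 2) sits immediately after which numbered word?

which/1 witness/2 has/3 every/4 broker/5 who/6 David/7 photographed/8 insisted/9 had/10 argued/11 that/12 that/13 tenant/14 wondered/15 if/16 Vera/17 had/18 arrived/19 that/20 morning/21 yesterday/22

9

The displaced element is "which witness" (word 2).
It is linked across 1 clause boundary (Ø).
It functions as the subject of "argued", so the gap sits immediately after word 9 ("insisted").
Base order: Every broker who David photographed has insisted that which witness had argued that that tenant wondered if Vera had arrived that morning yesterday.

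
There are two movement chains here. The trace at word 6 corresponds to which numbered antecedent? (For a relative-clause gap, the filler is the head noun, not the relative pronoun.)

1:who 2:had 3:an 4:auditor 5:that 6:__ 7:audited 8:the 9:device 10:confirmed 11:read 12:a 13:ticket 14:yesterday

4

The marked gap is inside the relative clause, the subject of "audited".
Its filler is the head noun "auditor" (via "that"), at word 4.
(The other dependency links word 1 to a gap after word 10.)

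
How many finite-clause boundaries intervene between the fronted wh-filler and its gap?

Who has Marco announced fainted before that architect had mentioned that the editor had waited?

1

"who" is extracted from the subject of "fainted".
Boundaries crossed, outermost first: [Ø] — 1 in total.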